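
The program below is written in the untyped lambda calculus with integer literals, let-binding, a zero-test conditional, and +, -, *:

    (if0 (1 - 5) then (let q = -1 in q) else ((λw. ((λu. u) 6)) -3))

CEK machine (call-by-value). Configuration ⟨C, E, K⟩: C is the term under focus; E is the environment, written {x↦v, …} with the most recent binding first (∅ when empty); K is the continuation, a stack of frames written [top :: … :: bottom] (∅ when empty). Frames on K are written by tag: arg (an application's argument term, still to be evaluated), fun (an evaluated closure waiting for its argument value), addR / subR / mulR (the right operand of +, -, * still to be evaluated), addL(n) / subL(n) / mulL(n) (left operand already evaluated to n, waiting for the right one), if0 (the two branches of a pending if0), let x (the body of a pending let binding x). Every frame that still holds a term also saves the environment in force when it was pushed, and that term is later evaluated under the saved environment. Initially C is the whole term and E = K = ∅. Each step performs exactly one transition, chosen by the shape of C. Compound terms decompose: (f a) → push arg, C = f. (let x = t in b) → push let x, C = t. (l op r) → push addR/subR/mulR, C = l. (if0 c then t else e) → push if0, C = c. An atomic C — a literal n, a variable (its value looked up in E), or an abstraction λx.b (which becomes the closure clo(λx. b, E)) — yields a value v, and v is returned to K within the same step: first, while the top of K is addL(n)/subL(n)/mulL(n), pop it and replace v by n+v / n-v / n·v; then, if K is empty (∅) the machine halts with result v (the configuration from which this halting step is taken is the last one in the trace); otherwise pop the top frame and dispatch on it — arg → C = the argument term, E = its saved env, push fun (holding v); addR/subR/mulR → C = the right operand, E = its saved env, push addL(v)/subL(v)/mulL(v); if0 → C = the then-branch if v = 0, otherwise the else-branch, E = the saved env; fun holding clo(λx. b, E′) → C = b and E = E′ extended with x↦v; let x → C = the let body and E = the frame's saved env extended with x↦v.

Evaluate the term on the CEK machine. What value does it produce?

Answer: 6

Machine steps:
t=0: [C=(if0 (1 - 5) then (let q = -1 in q) else ((λw. ((λu. u) 6)) -3)) | E=∅ | K=∅]
t=1: [C=(1 - 5) | E=∅ | K=[if0]]
t=2: [C=1 | E=∅ | K=[subR :: if0]]
t=3: [C=5 | E=∅ | K=[subL(1) :: if0]]
t=4: [C=((λw. ((λu. u) 6)) -3) | E=∅ | K=∅]
t=5: [C=(λw. ((λu. u) 6)) | E=∅ | K=[arg]]
t=6: [C=-3 | E=∅ | K=[fun]]
t=7: [C=((λu. u) 6) | E={w↦-3} | K=∅]
t=8: [C=(λu. u) | E={w↦-3} | K=[arg]]
t=9: [C=6 | E={w↦-3} | K=[fun]]
t=10: [C=u | E={u↦6, w↦-3} | K=∅]
→ final value 6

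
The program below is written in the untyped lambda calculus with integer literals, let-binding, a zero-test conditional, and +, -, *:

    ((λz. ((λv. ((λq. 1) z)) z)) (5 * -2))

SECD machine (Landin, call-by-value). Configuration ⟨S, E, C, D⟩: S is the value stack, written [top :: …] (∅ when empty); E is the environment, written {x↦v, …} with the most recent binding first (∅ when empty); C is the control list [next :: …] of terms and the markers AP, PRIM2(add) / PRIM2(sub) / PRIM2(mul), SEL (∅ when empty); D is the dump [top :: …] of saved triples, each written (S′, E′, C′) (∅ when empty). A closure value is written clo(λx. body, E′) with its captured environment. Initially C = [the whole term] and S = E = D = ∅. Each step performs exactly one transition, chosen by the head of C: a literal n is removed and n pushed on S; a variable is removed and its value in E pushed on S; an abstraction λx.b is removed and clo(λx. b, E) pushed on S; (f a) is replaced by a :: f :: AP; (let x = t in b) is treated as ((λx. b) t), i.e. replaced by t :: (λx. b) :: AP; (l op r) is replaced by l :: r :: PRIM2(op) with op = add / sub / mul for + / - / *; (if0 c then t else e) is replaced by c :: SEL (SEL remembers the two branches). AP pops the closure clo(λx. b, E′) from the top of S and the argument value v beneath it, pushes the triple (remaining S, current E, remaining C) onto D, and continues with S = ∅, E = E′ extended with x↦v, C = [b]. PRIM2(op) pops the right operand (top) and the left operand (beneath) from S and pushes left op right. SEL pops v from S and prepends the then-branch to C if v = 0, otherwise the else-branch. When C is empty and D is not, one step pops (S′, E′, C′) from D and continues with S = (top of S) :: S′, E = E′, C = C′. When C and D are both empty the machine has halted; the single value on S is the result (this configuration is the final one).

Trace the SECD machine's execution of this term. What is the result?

Answer: 1

Machine steps:
step 0: [S=∅ | E=∅ | C=[((λz. ((λv. ((λq. 1) z)) z)) (5 * -2))] | D=∅]
step 1: [S=∅ | E=∅ | C=[(5 * -2) :: (λz. ((λv. ((λq. 1) z)) z)) :: AP] | D=∅]
step 2: [S=∅ | E=∅ | C=[5 :: -2 :: PRIM2(mul) :: (λz. ((λv. ((λq. 1) z)) z)) :: AP] | D=∅]
step 3: [S=[5] | E=∅ | C=[-2 :: PRIM2(mul) :: (λz. ((λv. ((λq. 1) z)) z)) :: AP] | D=∅]
step 4: [S=[-2 :: 5] | E=∅ | C=[PRIM2(mul) :: (λz. ((λv. ((λq. 1) z)) z)) :: AP] | D=∅]
step 5: [S=[-10] | E=∅ | C=[(λz. ((λv. ((λq. 1) z)) z)) :: AP] | D=∅]
step 6: [S=[clo(λz. ((λv. ((λq. 1) z)) z), ∅) :: -10] | E=∅ | C=[AP] | D=∅]
step 7: [S=∅ | E={z↦-10} | C=[((λv. ((λq. 1) z)) z)] | D=[(∅, ∅, ∅)]]
step 8: [S=∅ | E={z↦-10} | C=[z :: (λv. ((λq. 1) z)) :: AP] | D=[(∅, ∅, ∅)]]
step 9: [S=[-10] | E={z↦-10} | C=[(λv. ((λq. 1) z)) :: AP] | D=[(∅, ∅, ∅)]]
step 10: [S=[clo(λv. ((λq. 1) z), {z↦-10}) :: -10] | E={z↦-10} | C=[AP] | D=[(∅, ∅, ∅)]]
step 11: [S=∅ | E={v↦-10, z↦-10} | C=[((λq. 1) z)] | D=[(∅, {z↦-10}, ∅) :: (∅, ∅, ∅)]]
step 12: [S=∅ | E={v↦-10, z↦-10} | C=[z :: (λq. 1) :: AP] | D=[(∅, {z↦-10}, ∅) :: (∅, ∅, ∅)]]
step 13: [S=[-10] | E={v↦-10, z↦-10} | C=[(λq. 1) :: AP] | D=[(∅, {z↦-10}, ∅) :: (∅, ∅, ∅)]]
step 14: [S=[clo(λq. 1, {v↦-10, z↦-10}) :: -10] | E={v↦-10, z↦-10} | C=[AP] | D=[(∅, {z↦-10}, ∅) :: (∅, ∅, ∅)]]
step 15: [S=∅ | E={q↦-10, v↦-10, z↦-10} | C=[1] | D=[(∅, {v↦-10, z↦-10}, ∅) :: (∅, {z↦-10}, ∅) :: (∅, ∅, ∅)]]
step 16: [S=[1] | E={q↦-10, v↦-10, z↦-10} | C=∅ | D=[(∅, {v↦-10, z↦-10}, ∅) :: (∅, {z↦-10}, ∅) :: (∅, ∅, ∅)]]
step 17: [S=[1] | E={v↦-10, z↦-10} | C=∅ | D=[(∅, {z↦-10}, ∅) :: (∅, ∅, ∅)]]
step 18: [S=[1] | E={z↦-10} | C=∅ | D=[(∅, ∅, ∅)]]
step 19: [S=[1] | E=∅ | C=∅ | D=∅]
→ final value 1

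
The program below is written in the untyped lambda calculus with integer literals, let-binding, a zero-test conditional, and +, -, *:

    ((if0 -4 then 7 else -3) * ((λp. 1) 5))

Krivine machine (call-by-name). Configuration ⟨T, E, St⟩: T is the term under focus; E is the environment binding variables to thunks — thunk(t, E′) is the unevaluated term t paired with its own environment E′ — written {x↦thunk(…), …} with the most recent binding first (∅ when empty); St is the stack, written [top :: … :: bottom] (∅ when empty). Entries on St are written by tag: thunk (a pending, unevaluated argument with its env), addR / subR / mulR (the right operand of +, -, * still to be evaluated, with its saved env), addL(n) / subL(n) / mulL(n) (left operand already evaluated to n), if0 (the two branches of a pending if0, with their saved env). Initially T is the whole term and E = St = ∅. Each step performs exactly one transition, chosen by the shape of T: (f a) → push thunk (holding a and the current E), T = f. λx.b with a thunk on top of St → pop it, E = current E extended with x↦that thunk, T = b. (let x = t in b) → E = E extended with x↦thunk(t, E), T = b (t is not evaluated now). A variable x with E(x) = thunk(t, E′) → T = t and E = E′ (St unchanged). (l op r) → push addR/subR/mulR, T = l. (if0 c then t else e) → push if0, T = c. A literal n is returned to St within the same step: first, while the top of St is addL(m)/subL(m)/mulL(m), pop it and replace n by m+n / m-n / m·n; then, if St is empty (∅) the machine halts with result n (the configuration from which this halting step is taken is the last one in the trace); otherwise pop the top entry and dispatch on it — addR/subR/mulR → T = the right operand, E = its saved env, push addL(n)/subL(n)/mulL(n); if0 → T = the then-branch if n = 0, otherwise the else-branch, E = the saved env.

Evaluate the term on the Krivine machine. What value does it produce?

[0] <T=((if0 -4 then 7 else -3) * ((λp. 1) 5)), E=∅, St=∅>
[1] <T=(if0 -4 then 7 else -3), E=∅, St=[mulR]>
[2] <T=-4, E=∅, St=[if0 :: mulR]>
[3] <T=-3, E=∅, St=[mulR]>
[4] <T=((λp. 1) 5), E=∅, St=[mulL(-3)]>
[5] <T=(λp. 1), E=∅, St=[thunk :: mulL(-3)]>
[6] <T=1, E={p↦thunk(5, ∅)}, St=[mulL(-3)]>
→ final value -3

Answer: -3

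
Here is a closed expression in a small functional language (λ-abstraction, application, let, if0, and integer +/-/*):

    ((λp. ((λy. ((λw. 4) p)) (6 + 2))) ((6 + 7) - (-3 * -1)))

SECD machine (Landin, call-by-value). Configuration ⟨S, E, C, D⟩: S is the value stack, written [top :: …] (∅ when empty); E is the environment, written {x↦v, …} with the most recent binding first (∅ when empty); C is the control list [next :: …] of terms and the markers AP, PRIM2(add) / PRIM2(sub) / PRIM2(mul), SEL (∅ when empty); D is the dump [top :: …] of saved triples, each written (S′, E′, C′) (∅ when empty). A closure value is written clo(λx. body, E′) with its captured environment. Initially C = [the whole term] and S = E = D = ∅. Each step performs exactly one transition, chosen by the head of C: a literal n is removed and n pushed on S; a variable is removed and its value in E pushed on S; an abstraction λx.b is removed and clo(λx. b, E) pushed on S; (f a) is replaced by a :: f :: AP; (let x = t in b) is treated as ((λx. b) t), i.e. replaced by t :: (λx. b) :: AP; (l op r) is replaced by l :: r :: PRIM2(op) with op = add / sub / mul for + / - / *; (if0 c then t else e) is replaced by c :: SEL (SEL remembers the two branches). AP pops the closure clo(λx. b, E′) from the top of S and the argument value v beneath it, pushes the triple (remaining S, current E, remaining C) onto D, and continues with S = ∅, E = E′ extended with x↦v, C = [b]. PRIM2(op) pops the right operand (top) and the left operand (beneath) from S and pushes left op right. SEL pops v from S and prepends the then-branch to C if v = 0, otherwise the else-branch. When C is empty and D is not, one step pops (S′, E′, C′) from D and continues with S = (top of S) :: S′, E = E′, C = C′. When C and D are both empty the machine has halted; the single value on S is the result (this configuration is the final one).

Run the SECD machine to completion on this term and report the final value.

0. <S=∅, E=∅, C=[((λp. ((λy. ((λw. 4) p)) (6 + 2))) ((6 + 7) - (-3 * -1)))], D=∅>
1. <S=∅, E=∅, C=[((6 + 7) - (-3 * -1)) :: (λp. ((λy. ((λw. 4) p)) (6 + 2))) :: AP], D=∅>
2. <S=∅, E=∅, C=[(6 + 7) :: (-3 * -1) :: PRIM2(sub) :: (λp. ((λy. ((λw. 4) p)) (6 + 2))) :: AP], D=∅>
3. <S=∅, E=∅, C=[6 :: 7 :: PRIM2(add) :: (-3 * -1) :: PRIM2(sub) :: (λp. ((λy. ((λw. 4) p)) (6 + 2))) :: AP], D=∅>
4. <S=[6], E=∅, C=[7 :: PRIM2(add) :: (-3 * -1) :: PRIM2(sub) :: (λp. ((λy. ((λw. 4) p)) (6 + 2))) :: AP], D=∅>
5. <S=[7 :: 6], E=∅, C=[PRIM2(add) :: (-3 * -1) :: PRIM2(sub) :: (λp. ((λy. ((λw. 4) p)) (6 + 2))) :: AP], D=∅>
6. <S=[13], E=∅, C=[(-3 * -1) :: PRIM2(sub) :: (λp. ((λy. ((λw. 4) p)) (6 + 2))) :: AP], D=∅>
7. <S=[13], E=∅, C=[-3 :: -1 :: PRIM2(mul) :: PRIM2(sub) :: (λp. ((λy. ((λw. 4) p)) (6 + 2))) :: AP], D=∅>
8. <S=[-3 :: 13], E=∅, C=[-1 :: PRIM2(mul) :: PRIM2(sub) :: (λp. ((λy. ((λw. 4) p)) (6 + 2))) :: AP], D=∅>
9. <S=[-1 :: -3 :: 13], E=∅, C=[PRIM2(mul) :: PRIM2(sub) :: (λp. ((λy. ((λw. 4) p)) (6 + 2))) :: AP], D=∅>
10. <S=[3 :: 13], E=∅, C=[PRIM2(sub) :: (λp. ((λy. ((λw. 4) p)) (6 + 2))) :: AP], D=∅>
11. <S=[10], E=∅, C=[(λp. ((λy. ((λw. 4) p)) (6 + 2))) :: AP], D=∅>
12. <S=[clo(λp. ((λy. ((λw. 4) p)) (6 + 2)), ∅) :: 10], E=∅, C=[AP], D=∅>
13. <S=∅, E={p↦10}, C=[((λy. ((λw. 4) p)) (6 + 2))], D=[(∅, ∅, ∅)]>
14. <S=∅, E={p↦10}, C=[(6 + 2) :: (λy. ((λw. 4) p)) :: AP], D=[(∅, ∅, ∅)]>
15. <S=∅, E={p↦10}, C=[6 :: 2 :: PRIM2(add) :: (λy. ((λw. 4) p)) :: AP], D=[(∅, ∅, ∅)]>
16. <S=[6], E={p↦10}, C=[2 :: PRIM2(add) :: (λy. ((λw. 4) p)) :: AP], D=[(∅, ∅, ∅)]>
17. <S=[2 :: 6], E={p↦10}, C=[PRIM2(add) :: (λy. ((λw. 4) p)) :: AP], D=[(∅, ∅, ∅)]>
18. <S=[8], E={p↦10}, C=[(λy. ((λw. 4) p)) :: AP], D=[(∅, ∅, ∅)]>
19. <S=[clo(λy. ((λw. 4) p), {p↦10}) :: 8], E={p↦10}, C=[AP], D=[(∅, ∅, ∅)]>
20. <S=∅, E={y↦8, p↦10}, C=[((λw. 4) p)], D=[(∅, {p↦10}, ∅) :: (∅, ∅, ∅)]>
21. <S=∅, E={y↦8, p↦10}, C=[p :: (λw. 4) :: AP], D=[(∅, {p↦10}, ∅) :: (∅, ∅, ∅)]>
22. <S=[10], E={y↦8, p↦10}, C=[(λw. 4) :: AP], D=[(∅, {p↦10}, ∅) :: (∅, ∅, ∅)]>
23. <S=[clo(λw. 4, {y↦8, p↦10}) :: 10], E={y↦8, p↦10}, C=[AP], D=[(∅, {p↦10}, ∅) :: (∅, ∅, ∅)]>
24. <S=∅, E={w↦10, y↦8, p↦10}, C=[4], D=[(∅, {y↦8, p↦10}, ∅) :: (∅, {p↦10}, ∅) :: (∅, ∅, ∅)]>
25. <S=[4], E={w↦10, y↦8, p↦10}, C=∅, D=[(∅, {y↦8, p↦10}, ∅) :: (∅, {p↦10}, ∅) :: (∅, ∅, ∅)]>
26. <S=[4], E={y↦8, p↦10}, C=∅, D=[(∅, {p↦10}, ∅) :: (∅, ∅, ∅)]>
27. <S=[4], E={p↦10}, C=∅, D=[(∅, ∅, ∅)]>
28. <S=[4], E=∅, C=∅, D=∅>
→ final value 4

Answer: 4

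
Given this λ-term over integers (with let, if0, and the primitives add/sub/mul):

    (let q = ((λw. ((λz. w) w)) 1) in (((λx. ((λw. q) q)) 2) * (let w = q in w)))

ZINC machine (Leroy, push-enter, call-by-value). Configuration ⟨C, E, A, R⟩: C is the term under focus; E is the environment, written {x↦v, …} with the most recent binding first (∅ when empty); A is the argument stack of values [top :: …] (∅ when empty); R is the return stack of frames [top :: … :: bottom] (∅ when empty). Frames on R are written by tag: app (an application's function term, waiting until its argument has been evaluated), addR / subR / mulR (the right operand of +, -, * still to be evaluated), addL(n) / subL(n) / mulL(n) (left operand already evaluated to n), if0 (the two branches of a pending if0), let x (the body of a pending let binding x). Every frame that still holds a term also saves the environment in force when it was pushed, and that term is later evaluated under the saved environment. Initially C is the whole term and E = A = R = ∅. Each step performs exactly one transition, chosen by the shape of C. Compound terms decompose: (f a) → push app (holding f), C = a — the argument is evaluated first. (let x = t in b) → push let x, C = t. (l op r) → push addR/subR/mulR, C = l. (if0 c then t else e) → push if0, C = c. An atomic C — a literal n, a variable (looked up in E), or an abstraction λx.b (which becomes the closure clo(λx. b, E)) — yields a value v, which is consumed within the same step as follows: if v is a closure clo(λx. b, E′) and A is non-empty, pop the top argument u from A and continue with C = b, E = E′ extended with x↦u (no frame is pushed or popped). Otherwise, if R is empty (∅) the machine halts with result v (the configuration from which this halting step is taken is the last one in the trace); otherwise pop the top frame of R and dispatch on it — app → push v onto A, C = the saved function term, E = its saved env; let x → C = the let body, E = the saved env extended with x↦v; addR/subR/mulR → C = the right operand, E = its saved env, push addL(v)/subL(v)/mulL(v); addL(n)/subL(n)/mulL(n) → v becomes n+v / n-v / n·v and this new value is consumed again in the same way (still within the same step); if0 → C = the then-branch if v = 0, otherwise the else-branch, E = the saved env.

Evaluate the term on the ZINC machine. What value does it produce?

Answer: 1

Derivation:
t=0: <C=(let q = ((λw. ((λz. w) w)) 1) in (((λx. ((λw. q) q)) 2) * (let w = q in w))), E=∅, A=∅, R=∅>
t=1: <C=((λw. ((λz. w) w)) 1), E=∅, A=∅, R=[let q]>
t=2: <C=1, E=∅, A=∅, R=[app :: let q]>
t=3: <C=(λw. ((λz. w) w)), E=∅, A=[1], R=[let q]>
t=4: <C=((λz. w) w), E={w↦1}, A=∅, R=[let q]>
t=5: <C=w, E={w↦1}, A=∅, R=[app :: let q]>
t=6: <C=(λz. w), E={w↦1}, A=[1], R=[let q]>
t=7: <C=w, E={z↦1, w↦1}, A=∅, R=[let q]>
t=8: <C=(((λx. ((λw. q) q)) 2) * (let w = q in w)), E={q↦1}, A=∅, R=∅>
t=9: <C=((λx. ((λw. q) q)) 2), E={q↦1}, A=∅, R=[mulR]>
t=10: <C=2, E={q↦1}, A=∅, R=[app :: mulR]>
t=11: <C=(λx. ((λw. q) q)), E={q↦1}, A=[2], R=[mulR]>
t=12: <C=((λw. q) q), E={x↦2, q↦1}, A=∅, R=[mulR]>
t=13: <C=q, E={x↦2, q↦1}, A=∅, R=[app :: mulR]>
t=14: <C=(λw. q), E={x↦2, q↦1}, A=[1], R=[mulR]>
t=15: <C=q, E={w↦1, x↦2, q↦1}, A=∅, R=[mulR]>
t=16: <C=(let w = q in w), E={q↦1}, A=∅, R=[mulL(1)]>
t=17: <C=q, E={q↦1}, A=∅, R=[let w :: mulL(1)]>
t=18: <C=w, E={w↦1, q↦1}, A=∅, R=[mulL(1)]>
→ final value 1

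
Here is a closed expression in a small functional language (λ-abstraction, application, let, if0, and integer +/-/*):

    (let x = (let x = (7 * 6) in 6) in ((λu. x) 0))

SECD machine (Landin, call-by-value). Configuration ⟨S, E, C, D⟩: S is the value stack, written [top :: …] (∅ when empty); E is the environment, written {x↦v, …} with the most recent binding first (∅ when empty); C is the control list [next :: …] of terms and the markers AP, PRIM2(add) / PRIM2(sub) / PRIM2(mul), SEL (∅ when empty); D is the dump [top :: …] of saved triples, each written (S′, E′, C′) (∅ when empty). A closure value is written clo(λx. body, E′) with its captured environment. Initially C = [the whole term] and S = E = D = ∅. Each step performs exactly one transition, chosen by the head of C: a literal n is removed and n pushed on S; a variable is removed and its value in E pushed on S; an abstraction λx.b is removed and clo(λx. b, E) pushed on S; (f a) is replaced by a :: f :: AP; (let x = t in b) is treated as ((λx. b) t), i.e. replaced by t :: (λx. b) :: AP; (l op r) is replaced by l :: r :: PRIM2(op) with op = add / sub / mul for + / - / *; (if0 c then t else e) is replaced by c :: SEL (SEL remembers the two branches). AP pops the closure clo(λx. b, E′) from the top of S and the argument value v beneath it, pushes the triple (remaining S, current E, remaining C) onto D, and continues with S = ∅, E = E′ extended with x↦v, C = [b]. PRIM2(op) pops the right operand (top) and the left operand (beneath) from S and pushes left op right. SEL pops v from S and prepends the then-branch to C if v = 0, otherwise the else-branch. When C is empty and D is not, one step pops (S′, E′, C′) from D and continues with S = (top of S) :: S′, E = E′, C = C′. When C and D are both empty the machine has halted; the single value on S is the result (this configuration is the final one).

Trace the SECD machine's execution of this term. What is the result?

0. [S=∅ | E=∅ | C=[(let x = (let x = (7 * 6) in 6) in ((λu. x) 0))] | D=∅]
1. [S=∅ | E=∅ | C=[(let x = (7 * 6) in 6) :: (λx. ((λu. x) 0)) :: AP] | D=∅]
2. [S=∅ | E=∅ | C=[(7 * 6) :: (λx. 6) :: AP :: (λx. ((λu. x) 0)) :: AP] | D=∅]
3. [S=∅ | E=∅ | C=[7 :: 6 :: PRIM2(mul) :: (λx. 6) :: AP :: (λx. ((λu. x) 0)) :: AP] | D=∅]
4. [S=[7] | E=∅ | C=[6 :: PRIM2(mul) :: (λx. 6) :: AP :: (λx. ((λu. x) 0)) :: AP] | D=∅]
5. [S=[6 :: 7] | E=∅ | C=[PRIM2(mul) :: (λx. 6) :: AP :: (λx. ((λu. x) 0)) :: AP] | D=∅]
6. [S=[42] | E=∅ | C=[(λx. 6) :: AP :: (λx. ((λu. x) 0)) :: AP] | D=∅]
7. [S=[clo(λx. 6, ∅) :: 42] | E=∅ | C=[AP :: (λx. ((λu. x) 0)) :: AP] | D=∅]
8. [S=∅ | E={x↦42} | C=[6] | D=[(∅, ∅, [(λx. ((λu. x) 0)) :: AP])]]
9. [S=[6] | E={x↦42} | C=∅ | D=[(∅, ∅, [(λx. ((λu. x) 0)) :: AP])]]
10. [S=[6] | E=∅ | C=[(λx. ((λu. x) 0)) :: AP] | D=∅]
11. [S=[clo(λx. ((λu. x) 0), ∅) :: 6] | E=∅ | C=[AP] | D=∅]
12. [S=∅ | E={x↦6} | C=[((λu. x) 0)] | D=[(∅, ∅, ∅)]]
13. [S=∅ | E={x↦6} | C=[0 :: (λu. x) :: AP] | D=[(∅, ∅, ∅)]]
14. [S=[0] | E={x↦6} | C=[(λu. x) :: AP] | D=[(∅, ∅, ∅)]]
15. [S=[clo(λu. x, {x↦6}) :: 0] | E={x↦6} | C=[AP] | D=[(∅, ∅, ∅)]]
16. [S=∅ | E={u↦0, x↦6} | C=[x] | D=[(∅, {x↦6}, ∅) :: (∅, ∅, ∅)]]
17. [S=[6] | E={u↦0, x↦6} | C=∅ | D=[(∅, {x↦6}, ∅) :: (∅, ∅, ∅)]]
18. [S=[6] | E={x↦6} | C=∅ | D=[(∅, ∅, ∅)]]
19. [S=[6] | E=∅ | C=∅ | D=∅]
→ final value 6

Answer: 6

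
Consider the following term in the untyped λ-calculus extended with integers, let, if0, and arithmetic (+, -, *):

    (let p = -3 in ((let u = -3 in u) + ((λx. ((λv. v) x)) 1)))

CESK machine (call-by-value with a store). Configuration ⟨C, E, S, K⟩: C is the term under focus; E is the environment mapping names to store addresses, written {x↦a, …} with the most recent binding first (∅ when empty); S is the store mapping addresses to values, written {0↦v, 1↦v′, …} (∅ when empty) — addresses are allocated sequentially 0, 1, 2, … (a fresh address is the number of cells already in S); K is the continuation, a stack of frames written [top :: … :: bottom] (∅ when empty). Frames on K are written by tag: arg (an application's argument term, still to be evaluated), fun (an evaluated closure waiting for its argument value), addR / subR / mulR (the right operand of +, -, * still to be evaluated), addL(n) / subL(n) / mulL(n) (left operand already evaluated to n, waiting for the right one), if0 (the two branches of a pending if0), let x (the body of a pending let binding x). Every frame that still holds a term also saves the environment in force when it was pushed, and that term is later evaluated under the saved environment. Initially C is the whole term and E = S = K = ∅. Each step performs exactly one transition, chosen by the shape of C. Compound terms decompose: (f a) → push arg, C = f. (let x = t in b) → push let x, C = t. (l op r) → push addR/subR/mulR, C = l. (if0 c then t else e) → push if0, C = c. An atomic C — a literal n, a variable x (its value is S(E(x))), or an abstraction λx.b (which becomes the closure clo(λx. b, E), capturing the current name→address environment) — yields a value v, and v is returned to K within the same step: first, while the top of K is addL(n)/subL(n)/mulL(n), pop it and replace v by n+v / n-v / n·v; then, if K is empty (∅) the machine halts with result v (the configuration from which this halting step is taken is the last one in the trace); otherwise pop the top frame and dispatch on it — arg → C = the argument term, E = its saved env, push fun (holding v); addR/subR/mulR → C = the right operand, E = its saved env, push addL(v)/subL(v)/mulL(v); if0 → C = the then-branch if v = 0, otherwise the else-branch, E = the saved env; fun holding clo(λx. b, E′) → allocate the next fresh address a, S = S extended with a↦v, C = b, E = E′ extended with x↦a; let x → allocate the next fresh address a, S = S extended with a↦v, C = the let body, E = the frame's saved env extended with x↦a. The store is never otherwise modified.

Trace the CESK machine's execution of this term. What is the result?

Answer: -2

Execution trace:
[0] ⟨C=(let p = -3 in ((let u = -3 in u) + ((λx. ((λv. v) x)) 1))); E=∅; S=∅; K=∅⟩
[1] ⟨C=-3; E=∅; S=∅; K=[let p]⟩
[2] ⟨C=((let u = -3 in u) + ((λx. ((λv. v) x)) 1)); E={p↦0}; S={0↦-3}; K=∅⟩
[3] ⟨C=(let u = -3 in u); E={p↦0}; S={0↦-3}; K=[addR]⟩
[4] ⟨C=-3; E={p↦0}; S={0↦-3}; K=[let u :: addR]⟩
[5] ⟨C=u; E={u↦1, p↦0}; S={0↦-3, 1↦-3}; K=[addR]⟩
[6] ⟨C=((λx. ((λv. v) x)) 1); E={p↦0}; S={0↦-3, 1↦-3}; K=[addL(-3)]⟩
[7] ⟨C=(λx. ((λv. v) x)); E={p↦0}; S={0↦-3, 1↦-3}; K=[arg :: addL(-3)]⟩
[8] ⟨C=1; E={p↦0}; S={0↦-3, 1↦-3}; K=[fun :: addL(-3)]⟩
[9] ⟨C=((λv. v) x); E={x↦2, p↦0}; S={0↦-3, 1↦-3, 2↦1}; K=[addL(-3)]⟩
[10] ⟨C=(λv. v); E={x↦2, p↦0}; S={0↦-3, 1↦-3, 2↦1}; K=[arg :: addL(-3)]⟩
[11] ⟨C=x; E={x↦2, p↦0}; S={0↦-3, 1↦-3, 2↦1}; K=[fun :: addL(-3)]⟩
[12] ⟨C=v; E={v↦3, x↦2, p↦0}; S={0↦-3, 1↦-3, 2↦1, 3↦1}; K=[addL(-3)]⟩
→ final value -2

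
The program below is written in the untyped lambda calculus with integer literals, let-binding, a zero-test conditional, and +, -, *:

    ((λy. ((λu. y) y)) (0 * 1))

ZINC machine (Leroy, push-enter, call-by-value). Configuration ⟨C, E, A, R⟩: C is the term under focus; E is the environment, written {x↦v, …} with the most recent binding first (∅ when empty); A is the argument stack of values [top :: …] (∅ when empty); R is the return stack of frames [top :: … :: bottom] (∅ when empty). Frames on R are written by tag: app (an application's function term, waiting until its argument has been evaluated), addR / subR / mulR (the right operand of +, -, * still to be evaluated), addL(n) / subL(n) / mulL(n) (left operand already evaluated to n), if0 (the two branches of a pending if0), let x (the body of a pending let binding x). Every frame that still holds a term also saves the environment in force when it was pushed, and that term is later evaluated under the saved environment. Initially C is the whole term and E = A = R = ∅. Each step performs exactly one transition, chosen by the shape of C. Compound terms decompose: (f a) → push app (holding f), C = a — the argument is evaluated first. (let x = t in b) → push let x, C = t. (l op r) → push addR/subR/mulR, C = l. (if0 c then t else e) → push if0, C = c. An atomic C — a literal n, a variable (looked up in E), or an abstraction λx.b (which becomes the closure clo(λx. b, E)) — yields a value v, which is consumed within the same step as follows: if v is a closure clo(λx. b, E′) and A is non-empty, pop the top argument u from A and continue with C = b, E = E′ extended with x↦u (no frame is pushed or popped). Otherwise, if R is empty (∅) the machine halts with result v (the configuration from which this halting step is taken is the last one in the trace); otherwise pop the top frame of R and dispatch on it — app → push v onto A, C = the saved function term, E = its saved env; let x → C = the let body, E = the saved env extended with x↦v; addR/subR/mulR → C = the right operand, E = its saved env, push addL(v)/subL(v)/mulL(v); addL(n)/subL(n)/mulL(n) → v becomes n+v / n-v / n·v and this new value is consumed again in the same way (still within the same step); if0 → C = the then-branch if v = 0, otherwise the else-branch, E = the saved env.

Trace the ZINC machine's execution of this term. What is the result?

0. <C=((λy. ((λu. y) y)) (0 * 1)), E=∅, A=∅, R=∅>
1. <C=(0 * 1), E=∅, A=∅, R=[app]>
2. <C=0, E=∅, A=∅, R=[mulR :: app]>
3. <C=1, E=∅, A=∅, R=[mulL(0) :: app]>
4. <C=(λy. ((λu. y) y)), E=∅, A=[0], R=∅>
5. <C=((λu. y) y), E={y↦0}, A=∅, R=∅>
6. <C=y, E={y↦0}, A=∅, R=[app]>
7. <C=(λu. y), E={y↦0}, A=[0], R=∅>
8. <C=y, E={u↦0, y↦0}, A=∅, R=∅>
→ final value 0

Answer: 0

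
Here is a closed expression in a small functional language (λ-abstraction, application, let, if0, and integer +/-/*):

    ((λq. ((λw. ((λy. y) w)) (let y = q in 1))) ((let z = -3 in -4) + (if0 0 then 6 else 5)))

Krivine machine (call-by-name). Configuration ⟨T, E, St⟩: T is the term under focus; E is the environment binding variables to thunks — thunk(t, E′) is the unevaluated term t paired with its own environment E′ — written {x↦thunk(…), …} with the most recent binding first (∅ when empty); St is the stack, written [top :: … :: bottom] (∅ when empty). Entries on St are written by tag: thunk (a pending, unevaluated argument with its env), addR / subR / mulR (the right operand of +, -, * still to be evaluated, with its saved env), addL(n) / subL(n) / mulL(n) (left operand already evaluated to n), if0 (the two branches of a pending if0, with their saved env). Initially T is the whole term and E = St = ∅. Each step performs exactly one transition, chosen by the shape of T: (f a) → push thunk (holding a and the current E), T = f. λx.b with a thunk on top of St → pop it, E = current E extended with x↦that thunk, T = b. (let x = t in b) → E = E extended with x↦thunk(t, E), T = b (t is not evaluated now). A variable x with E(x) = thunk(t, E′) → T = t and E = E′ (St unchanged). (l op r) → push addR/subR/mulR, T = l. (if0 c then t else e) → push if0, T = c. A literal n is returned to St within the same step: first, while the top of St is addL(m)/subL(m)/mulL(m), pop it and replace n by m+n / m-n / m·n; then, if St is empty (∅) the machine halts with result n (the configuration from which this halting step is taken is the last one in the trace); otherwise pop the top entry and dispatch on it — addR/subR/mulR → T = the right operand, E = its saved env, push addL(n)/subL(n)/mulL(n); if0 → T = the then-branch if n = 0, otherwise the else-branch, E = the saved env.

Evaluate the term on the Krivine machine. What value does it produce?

[0] ⟨T=((λq. ((λw. ((λy. y) w)) (let y = q in 1))) ((let z = -3 in -4) + (if0 0 then 6 else 5))); E=∅; St=∅⟩
[1] ⟨T=(λq. ((λw. ((λy. y) w)) (let y = q in 1))); E=∅; St=[thunk]⟩
[2] ⟨T=((λw. ((λy. y) w)) (let y = q in 1)); E={q↦thunk(((let z = -3 in -4) + (if0 0 then 6 else 5)), ∅)}; St=∅⟩
[3] ⟨T=(λw. ((λy. y) w)); E={q↦thunk(((let z = -3 in -4) + (if0 0 then 6 else 5)), ∅)}; St=[thunk]⟩
[4] ⟨T=((λy. y) w); E={w↦thunk((let y = q in 1), {q↦thunk(((let z = -3 in -4) + (if0 0 then 6 else 5)), ∅)}), q↦thunk(((let z = -3 in -4) + (if0 0 then 6 else 5)), ∅)}; St=∅⟩
[5] ⟨T=(λy. y); E={w↦thunk((let y = q in 1), {q↦thunk(((let z = -3 in -4) + (if0 0 then 6 else 5)), ∅)}), q↦thunk(((let z = -3 in -4) + (if0 0 then 6 else 5)), ∅)}; St=[thunk]⟩
[6] ⟨T=y; E={y↦thunk(w, {w↦thunk((let y = q in 1), {q↦thunk(((let z = -3 in -4) + (if0 0 then 6 else 5)), ∅)}), q↦thunk(((let z = -3 in -4) + (if0 0 then 6 else 5)), ∅)}), w↦thunk((let y = q in 1), {q↦thunk(((let z = -3 in -4) + (if0 0 then 6 else 5)), ∅)}), q↦thunk(((let z = -3 in -4) + (if0 0 then 6 else 5)), ∅)}; St=∅⟩
[7] ⟨T=w; E={w↦thunk((let y = q in 1), {q↦thunk(((let z = -3 in -4) + (if0 0 then 6 else 5)), ∅)}), q↦thunk(((let z = -3 in -4) + (if0 0 then 6 else 5)), ∅)}; St=∅⟩
[8] ⟨T=(let y = q in 1); E={q↦thunk(((let z = -3 in -4) + (if0 0 then 6 else 5)), ∅)}; St=∅⟩
[9] ⟨T=1; E={y↦thunk(q, {q↦thunk(((let z = -3 in -4) + (if0 0 then 6 else 5)), ∅)}), q↦thunk(((let z = -3 in -4) + (if0 0 then 6 else 5)), ∅)}; St=∅⟩
→ final value 1

Answer: 1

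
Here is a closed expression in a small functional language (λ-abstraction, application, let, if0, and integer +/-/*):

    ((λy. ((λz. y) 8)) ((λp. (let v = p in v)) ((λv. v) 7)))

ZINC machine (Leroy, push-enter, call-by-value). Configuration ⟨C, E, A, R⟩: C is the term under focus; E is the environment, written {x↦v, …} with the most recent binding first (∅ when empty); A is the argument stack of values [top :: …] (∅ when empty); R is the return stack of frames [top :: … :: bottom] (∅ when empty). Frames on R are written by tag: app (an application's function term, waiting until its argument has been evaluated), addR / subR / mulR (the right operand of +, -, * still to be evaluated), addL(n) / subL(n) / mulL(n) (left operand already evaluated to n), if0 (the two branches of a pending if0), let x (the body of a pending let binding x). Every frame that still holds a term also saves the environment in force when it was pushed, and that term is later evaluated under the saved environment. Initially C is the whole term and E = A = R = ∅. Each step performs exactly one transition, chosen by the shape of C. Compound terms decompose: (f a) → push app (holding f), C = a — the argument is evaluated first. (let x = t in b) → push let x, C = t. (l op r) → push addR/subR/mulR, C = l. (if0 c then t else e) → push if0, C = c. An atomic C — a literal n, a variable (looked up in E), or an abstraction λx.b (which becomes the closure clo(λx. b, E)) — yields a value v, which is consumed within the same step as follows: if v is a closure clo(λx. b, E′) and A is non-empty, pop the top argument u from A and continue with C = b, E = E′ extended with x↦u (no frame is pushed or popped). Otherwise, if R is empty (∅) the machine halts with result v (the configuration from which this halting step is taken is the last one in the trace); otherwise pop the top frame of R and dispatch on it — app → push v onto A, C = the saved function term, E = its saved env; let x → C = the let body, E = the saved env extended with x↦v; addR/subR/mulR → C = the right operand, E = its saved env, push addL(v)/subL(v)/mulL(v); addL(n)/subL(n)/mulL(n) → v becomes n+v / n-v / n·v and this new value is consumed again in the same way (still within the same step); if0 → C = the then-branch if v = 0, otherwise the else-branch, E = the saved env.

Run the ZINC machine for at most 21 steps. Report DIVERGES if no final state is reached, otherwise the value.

t=0: ⟨C=((λy. ((λz. y) 8)) ((λp. (let v = p in v)) ((λv. v) 7))); E=∅; A=∅; R=∅⟩
t=1: ⟨C=((λp. (let v = p in v)) ((λv. v) 7)); E=∅; A=∅; R=[app]⟩
t=2: ⟨C=((λv. v) 7); E=∅; A=∅; R=[app :: app]⟩
t=3: ⟨C=7; E=∅; A=∅; R=[app :: app :: app]⟩
t=4: ⟨C=(λv. v); E=∅; A=[7]; R=[app :: app]⟩
t=5: ⟨C=v; E={v↦7}; A=∅; R=[app :: app]⟩
t=6: ⟨C=(λp. (let v = p in v)); E=∅; A=[7]; R=[app]⟩
t=7: ⟨C=(let v = p in v); E={p↦7}; A=∅; R=[app]⟩
t=8: ⟨C=p; E={p↦7}; A=∅; R=[let v :: app]⟩
t=9: ⟨C=v; E={v↦7, p↦7}; A=∅; R=[app]⟩
t=10: ⟨C=(λy. ((λz. y) 8)); E=∅; A=[7]; R=∅⟩
t=11: ⟨C=((λz. y) 8); E={y↦7}; A=∅; R=∅⟩
t=12: ⟨C=8; E={y↦7}; A=∅; R=[app]⟩
t=13: ⟨C=(λz. y); E={y↦7}; A=[8]; R=∅⟩
t=14: ⟨C=y; E={z↦8, y↦7}; A=∅; R=∅⟩
→ final value 7

Answer: 7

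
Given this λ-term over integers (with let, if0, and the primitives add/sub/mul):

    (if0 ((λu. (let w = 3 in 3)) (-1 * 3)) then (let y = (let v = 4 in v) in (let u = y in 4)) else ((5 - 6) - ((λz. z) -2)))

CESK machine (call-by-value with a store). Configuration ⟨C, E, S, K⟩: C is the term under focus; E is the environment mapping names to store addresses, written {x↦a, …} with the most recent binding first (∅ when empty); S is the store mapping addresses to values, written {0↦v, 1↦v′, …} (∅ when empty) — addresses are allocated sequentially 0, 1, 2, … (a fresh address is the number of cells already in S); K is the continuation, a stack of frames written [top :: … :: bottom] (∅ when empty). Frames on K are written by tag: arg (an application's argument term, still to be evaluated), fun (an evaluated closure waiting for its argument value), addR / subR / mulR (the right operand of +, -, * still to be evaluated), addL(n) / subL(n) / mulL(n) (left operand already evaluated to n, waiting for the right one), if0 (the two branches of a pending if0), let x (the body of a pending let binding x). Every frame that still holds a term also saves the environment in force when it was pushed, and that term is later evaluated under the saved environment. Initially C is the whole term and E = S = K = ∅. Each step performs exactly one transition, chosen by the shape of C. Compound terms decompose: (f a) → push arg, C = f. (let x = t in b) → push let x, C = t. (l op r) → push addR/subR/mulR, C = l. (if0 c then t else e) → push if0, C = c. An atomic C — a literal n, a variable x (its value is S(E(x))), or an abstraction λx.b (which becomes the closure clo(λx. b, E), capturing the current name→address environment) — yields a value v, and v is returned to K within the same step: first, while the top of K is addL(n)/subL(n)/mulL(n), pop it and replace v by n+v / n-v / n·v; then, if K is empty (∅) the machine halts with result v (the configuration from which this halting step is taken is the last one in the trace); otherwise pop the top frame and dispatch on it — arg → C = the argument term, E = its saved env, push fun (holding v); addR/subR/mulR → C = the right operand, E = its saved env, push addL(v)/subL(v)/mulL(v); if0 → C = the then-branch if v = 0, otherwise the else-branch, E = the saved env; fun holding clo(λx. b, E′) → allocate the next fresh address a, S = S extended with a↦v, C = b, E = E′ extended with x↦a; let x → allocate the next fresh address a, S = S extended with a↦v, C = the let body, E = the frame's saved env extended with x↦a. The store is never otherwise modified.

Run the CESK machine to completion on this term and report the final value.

Answer: 1

Execution trace:
[0] [C=(if0 ((λu. (let w = 3 in 3)) (-1 * 3)) then (let y = (let v = 4 in v) in (let u = y in 4)) else ((5 - 6) - ((λz. z) -2))) | E=∅ | S=∅ | K=∅]
[1] [C=((λu. (let w = 3 in 3)) (-1 * 3)) | E=∅ | S=∅ | K=[if0]]
[2] [C=(λu. (let w = 3 in 3)) | E=∅ | S=∅ | K=[arg :: if0]]
[3] [C=(-1 * 3) | E=∅ | S=∅ | K=[fun :: if0]]
[4] [C=-1 | E=∅ | S=∅ | K=[mulR :: fun :: if0]]
[5] [C=3 | E=∅ | S=∅ | K=[mulL(-1) :: fun :: if0]]
[6] [C=(let w = 3 in 3) | E={u↦0} | S={0↦-3} | K=[if0]]
[7] [C=3 | E={u↦0} | S={0↦-3} | K=[let w :: if0]]
[8] [C=3 | E={w↦1, u↦0} | S={0↦-3, 1↦3} | K=[if0]]
[9] [C=((5 - 6) - ((λz. z) -2)) | E=∅ | S={0↦-3, 1↦3} | K=∅]
[10] [C=(5 - 6) | E=∅ | S={0↦-3, 1↦3} | K=[subR]]
[11] [C=5 | E=∅ | S={0↦-3, 1↦3} | K=[subR :: subR]]
[12] [C=6 | E=∅ | S={0↦-3, 1↦3} | K=[subL(5) :: subR]]
[13] [C=((λz. z) -2) | E=∅ | S={0↦-3, 1↦3} | K=[subL(-1)]]
[14] [C=(λz. z) | E=∅ | S={0↦-3, 1↦3} | K=[arg :: subL(-1)]]
[15] [C=-2 | E=∅ | S={0↦-3, 1↦3} | K=[fun :: subL(-1)]]
[16] [C=z | E={z↦2} | S={0↦-3, 1↦3, 2↦-2} | K=[subL(-1)]]
→ final value 1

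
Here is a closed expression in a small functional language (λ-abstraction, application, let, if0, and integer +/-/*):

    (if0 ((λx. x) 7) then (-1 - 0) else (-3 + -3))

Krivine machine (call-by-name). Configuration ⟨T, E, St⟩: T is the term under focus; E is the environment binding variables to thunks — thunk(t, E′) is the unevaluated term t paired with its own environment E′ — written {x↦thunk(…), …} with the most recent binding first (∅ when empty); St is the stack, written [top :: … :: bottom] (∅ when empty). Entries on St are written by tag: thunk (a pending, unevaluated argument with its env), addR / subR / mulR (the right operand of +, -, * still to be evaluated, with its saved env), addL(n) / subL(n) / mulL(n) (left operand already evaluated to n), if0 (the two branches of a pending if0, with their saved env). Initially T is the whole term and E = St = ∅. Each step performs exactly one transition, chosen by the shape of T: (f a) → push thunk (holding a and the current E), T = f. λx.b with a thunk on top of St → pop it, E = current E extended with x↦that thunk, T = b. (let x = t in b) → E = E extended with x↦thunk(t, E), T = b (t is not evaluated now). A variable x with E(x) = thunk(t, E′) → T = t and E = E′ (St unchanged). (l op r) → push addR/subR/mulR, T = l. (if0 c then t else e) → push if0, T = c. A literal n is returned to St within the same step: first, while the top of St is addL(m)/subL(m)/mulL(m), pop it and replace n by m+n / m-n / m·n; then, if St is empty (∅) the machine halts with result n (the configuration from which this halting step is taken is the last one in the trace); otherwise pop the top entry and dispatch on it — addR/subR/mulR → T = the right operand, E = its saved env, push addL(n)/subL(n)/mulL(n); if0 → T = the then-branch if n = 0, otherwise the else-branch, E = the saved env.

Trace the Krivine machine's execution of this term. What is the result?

Answer: -6

Machine steps:
t=0: <T=(if0 ((λx. x) 7) then (-1 - 0) else (-3 + -3)), E=∅, St=∅>
t=1: <T=((λx. x) 7), E=∅, St=[if0]>
t=2: <T=(λx. x), E=∅, St=[thunk :: if0]>
t=3: <T=x, E={x↦thunk(7, ∅)}, St=[if0]>
t=4: <T=7, E=∅, St=[if0]>
t=5: <T=(-3 + -3), E=∅, St=∅>
t=6: <T=-3, E=∅, St=[addR]>
t=7: <T=-3, E=∅, St=[addL(-3)]>
→ final value -6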